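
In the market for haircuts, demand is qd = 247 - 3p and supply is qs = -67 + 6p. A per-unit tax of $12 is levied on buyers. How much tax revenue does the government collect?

Tax revenue = 1420

Pre-tax equilibrium: p* = 314/9, q* = 427/3.
Tax on buyers shifts demand to qd = 247 − 3(p + 12) = 211 - 3p.
211 - 3p = -67 + 6p gives seller price ps = 278/9; buyers pay pb = 278/9 + 12 = 386/9.
New quantity: q = 247 − 3(386/9) = 355/3.
Revenue = 12 × 355/3 = 1420.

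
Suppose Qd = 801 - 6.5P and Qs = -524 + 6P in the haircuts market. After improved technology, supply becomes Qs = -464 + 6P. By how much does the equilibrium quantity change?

ΔQ = 31.2

Original equilibrium: P* = 106, Q* = 112.
New equilibrium: 801 - 6.5P = -464 + 6P, so 1265 = 12.5P and P' = 101.2; Q' = 801 − 6.5(101.2) = 143.2.
Change in quantity: 143.2 − 112 = 31.2.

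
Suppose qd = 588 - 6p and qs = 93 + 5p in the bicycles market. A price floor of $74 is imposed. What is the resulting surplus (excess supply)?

Surplus = 319

Equilibrium price would be p* = 45, so the floor at 74 binds.
At p = 74: qd = 144, qs = 463.
Surplus = 463 − 144 = 319.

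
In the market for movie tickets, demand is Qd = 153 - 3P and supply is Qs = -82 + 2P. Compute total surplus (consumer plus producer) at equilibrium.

Total surplus = 60

Equilibrium: 153 - 3P = -82 + 2P gives P* = 47, Q* = 12.
Demand choke price: P = 51; supply starts at P = 41.
CS = ½(51 − 47)(12) = 24; PS = ½(47 − 41)(12) = 36.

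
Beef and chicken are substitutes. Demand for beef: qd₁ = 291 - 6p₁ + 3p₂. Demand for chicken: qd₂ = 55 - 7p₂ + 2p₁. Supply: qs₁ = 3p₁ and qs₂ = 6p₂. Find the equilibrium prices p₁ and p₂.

p₁ = 1316/37, p₂ = 359/37

Market 1: 291 - 6p₁ + 3p₂ = 3p₁ → 9p₁ - 3p₂ = 291.
Market 2: 13p₂ - 2p₁ = 55.
Eliminating p₂: 13×(1) + 3×(2) gives 111p₁ = 3948, so p₁ = 1316/37.
Back-substitute into (2): p₂ = (55 + 2×1316/37) / 13 = 359/37.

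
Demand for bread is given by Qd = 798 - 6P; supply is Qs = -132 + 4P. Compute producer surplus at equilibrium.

Producer surplus = 7200

Equilibrium: 798 - 6P = -132 + 4P gives P* = 93, Q* = 240.
Supply starts at P = 33 (where Qs = 0).
PS = ½(93 − 33)(240) = 7200.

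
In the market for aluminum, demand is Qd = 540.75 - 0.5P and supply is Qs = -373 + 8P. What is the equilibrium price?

P* = 107.5

Set Qd = Qs: 540.75 - 0.5P = -373 + 8P.
913.75 = 8.5P, so P* = 107.5.
Q* = 540.75 − 0.5(107.5) = 487.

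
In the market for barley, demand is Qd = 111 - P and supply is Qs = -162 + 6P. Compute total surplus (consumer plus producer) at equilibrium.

Total surplus = 3024

Equilibrium: 111 - P = -162 + 6P gives P* = 39, Q* = 72.
Demand choke price: P = 111; supply starts at P = 27.
CS = ½(111 − 39)(72) = 2592; PS = ½(39 − 27)(72) = 432.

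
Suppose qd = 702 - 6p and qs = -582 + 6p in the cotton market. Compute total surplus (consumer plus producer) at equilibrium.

Total surplus = 600

Equilibrium: 702 - 6p = -582 + 6p gives p* = 107, q* = 60.
Demand choke price: p = 117; supply starts at p = 97.
CS = ½(117 − 107)(60) = 300; PS = ½(107 − 97)(60) = 300.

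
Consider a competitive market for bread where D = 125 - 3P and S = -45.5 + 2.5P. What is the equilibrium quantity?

Set D = S: 125 - 3P = -45.5 + 2.5P.
170.5 = 5.5P, so P* = 31.
Q* = 125 − 3(31) = 32.

Q* = 32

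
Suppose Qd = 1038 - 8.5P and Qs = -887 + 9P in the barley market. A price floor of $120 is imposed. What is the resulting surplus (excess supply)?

Equilibrium price would be P* = 110, so the floor at 120 binds.
At P = 120: Qd = 18, Qs = 193.
Surplus = 193 − 18 = 175.

Surplus = 175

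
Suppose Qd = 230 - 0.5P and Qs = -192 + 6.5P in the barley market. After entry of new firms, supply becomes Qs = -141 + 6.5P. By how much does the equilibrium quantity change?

ΔQ = 51/14

Original equilibrium: P* = 422/7, Q* = 1399/7.
New equilibrium: 230 - 0.5P = -141 + 6.5P, so 371 = 7P and P' = 53; Q' = 230 − 0.5(53) = 203.5.
Change in quantity: 203.5 − 1399/7 = 51/14.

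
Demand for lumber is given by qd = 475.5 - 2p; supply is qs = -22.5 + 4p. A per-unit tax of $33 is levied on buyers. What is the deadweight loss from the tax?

Deadweight loss = 726

Pre-tax equilibrium: p* = 83, q* = 309.5.
Tax on buyers shifts demand to qd = 475.5 − 2(p + 33) = 409.5 - 2p.
409.5 - 2p = -22.5 + 4p gives seller price ps = 72; buyers pay pb = 72 + 33 = 105.
New quantity: q = 475.5 − 2(105) = 265.5.
DWL = ½ × 33 × (309.5 − 265.5) = 726.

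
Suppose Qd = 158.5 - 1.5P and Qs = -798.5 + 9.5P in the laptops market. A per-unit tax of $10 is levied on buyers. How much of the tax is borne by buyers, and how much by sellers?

Pre-tax equilibrium: P* = 87, Q* = 28.
Tax on buyers shifts demand to Qd = 158.5 − 1.5(P + 10) = 143.5 - 1.5P.
143.5 - 1.5P = -798.5 + 9.5P gives seller price Ps = 942/11; buyers pay Pb = 942/11 + 10 = 1052/11.
New quantity: Q = 158.5 − 1.5(1052/11) = 331/22.
Buyer burden = 1052/11 − 87 = 95/11; seller burden = 87 − 942/11 = 15/11.

Buyers bear 95/11, sellers bear 15/11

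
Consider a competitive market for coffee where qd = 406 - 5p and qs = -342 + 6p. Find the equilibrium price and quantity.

Set qd = qs: 406 - 5p = -342 + 6p.
748 = 11p, so p* = 68.
q* = 406 − 5(68) = 66.

p* = 68, q* = 66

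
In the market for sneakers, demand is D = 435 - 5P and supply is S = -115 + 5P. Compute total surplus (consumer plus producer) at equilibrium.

Total surplus = 5120

Equilibrium: 435 - 5P = -115 + 5P gives P* = 55, Q* = 160.
Demand choke price: P = 87; supply starts at P = 23.
CS = ½(87 − 55)(160) = 2560; PS = ½(55 − 23)(160) = 2560.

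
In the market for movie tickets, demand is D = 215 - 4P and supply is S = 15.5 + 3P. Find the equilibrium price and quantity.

Set D = S: 215 - 4P = 15.5 + 3P.
199.5 = 7P, so P* = 28.5.
Q* = 215 − 4(28.5) = 101.

P* = 28.5, Q* = 101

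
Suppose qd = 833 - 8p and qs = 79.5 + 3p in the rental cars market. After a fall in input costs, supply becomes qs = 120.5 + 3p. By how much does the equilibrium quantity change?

Δq = 328/11

Original equilibrium: p* = 68.5, q* = 285.
New equilibrium: 833 - 8p = 120.5 + 3p, so 712.5 = 11p and p' = 1425/22; q' = 833 − 8(1425/22) = 3463/11.
Change in quantity: 3463/11 − 285 = 328/11.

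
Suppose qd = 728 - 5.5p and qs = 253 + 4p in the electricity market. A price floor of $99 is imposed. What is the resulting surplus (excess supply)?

Surplus = 465.5

Equilibrium price would be p* = 50, so the floor at 99 binds.
At p = 99: qd = 183.5, qs = 649.
Surplus = 649 − 183.5 = 465.5.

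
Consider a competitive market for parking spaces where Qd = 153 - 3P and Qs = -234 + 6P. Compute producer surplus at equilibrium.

Producer surplus = 48

Equilibrium: 153 - 3P = -234 + 6P gives P* = 43, Q* = 24.
Supply starts at P = 39 (where Qs = 0).
PS = ½(43 − 39)(24) = 48.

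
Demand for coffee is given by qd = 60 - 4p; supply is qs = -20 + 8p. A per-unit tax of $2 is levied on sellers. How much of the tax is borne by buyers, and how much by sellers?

Pre-tax equilibrium: p* = 20/3, q* = 100/3.
Tax on sellers shifts supply to qs = -20 + 8(p − 2) = -36 + 8p.
60 - 4p = -36 + 8p gives buyer price pb = 8; sellers receive ps = 8 − 2 = 6.
New quantity: q = 60 − 4(8) = 28.
Buyer burden = 8 − 20/3 = 4/3; seller burden = 20/3 − 6 = 2/3.

Buyers bear 4/3, sellers bear 2/3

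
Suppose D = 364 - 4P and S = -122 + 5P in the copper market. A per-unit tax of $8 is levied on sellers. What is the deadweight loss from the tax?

Pre-tax equilibrium: P* = 54, Q* = 148.
Tax on sellers shifts supply to S = -122 + 5(P − 8) = -162 + 5P.
364 - 4P = -162 + 5P gives buyer price Pb = 526/9; sellers receive Ps = 526/9 − 8 = 454/9.
New quantity: Q = 364 − 4(526/9) = 1172/9.
DWL = ½ × 8 × (148 − 1172/9) = 640/9.

Deadweight loss = 640/9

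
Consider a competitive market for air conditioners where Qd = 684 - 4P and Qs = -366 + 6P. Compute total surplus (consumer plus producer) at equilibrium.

Total surplus = 14520

Equilibrium: 684 - 4P = -366 + 6P gives P* = 105, Q* = 264.
Demand choke price: P = 171; supply starts at P = 61.
CS = ½(171 − 105)(264) = 8712; PS = ½(105 − 61)(264) = 5808.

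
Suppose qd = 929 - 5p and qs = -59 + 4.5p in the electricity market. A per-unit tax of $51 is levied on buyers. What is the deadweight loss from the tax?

Deadweight loss = 117045/38

Pre-tax equilibrium: p* = 104, q* = 409.
Tax on buyers shifts demand to qd = 929 − 5(p + 51) = 674 - 5p.
674 - 5p = -59 + 4.5p gives seller price ps = 1466/19; buyers pay pb = 1466/19 + 51 = 2435/19.
New quantity: q = 929 − 5(2435/19) = 5476/19.
DWL = ½ × 51 × (409 − 5476/19) = 117045/38.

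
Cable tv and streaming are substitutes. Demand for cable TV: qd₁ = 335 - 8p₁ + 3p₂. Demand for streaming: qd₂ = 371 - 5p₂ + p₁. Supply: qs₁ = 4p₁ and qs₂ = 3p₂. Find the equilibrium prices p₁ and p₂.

Market 1: 335 - 8p₁ + 3p₂ = 4p₁ → 12p₁ - 3p₂ = 335.
Market 2: 8p₂ - p₁ = 371.
Eliminating p₂: 8×(1) + 3×(2) gives 93p₁ = 3793, so p₁ = 3793/93.
Back-substitute into (2): p₂ = (371 + 1×3793/93) / 8 = 4787/93.

p₁ = 3793/93, p₂ = 4787/93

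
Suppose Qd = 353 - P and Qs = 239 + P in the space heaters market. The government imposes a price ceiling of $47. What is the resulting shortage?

Equilibrium price would be P* = 57, so the ceiling at 47 binds.
At P = 47: Qd = 353 − 1(47) = 306, Qs = 239 + 1(47) = 286.
Shortage = 306 − 286 = 20.

Shortage = 20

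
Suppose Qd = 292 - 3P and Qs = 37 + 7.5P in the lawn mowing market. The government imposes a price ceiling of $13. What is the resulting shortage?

Equilibrium price would be P* = 170/7, so the ceiling at 13 binds.
At P = 13: Qd = 292 − 3(13) = 253, Qs = 37 + 7.5(13) = 134.5.
Shortage = 253 − 134.5 = 118.5.

Shortage = 118.5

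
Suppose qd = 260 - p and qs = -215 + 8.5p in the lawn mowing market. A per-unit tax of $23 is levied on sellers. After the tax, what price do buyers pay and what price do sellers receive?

Pre-tax equilibrium: p* = 50, q* = 210.
Tax on sellers shifts supply to qs = -215 + 8.5(p − 23) = -410.5 + 8.5p.
260 - p = -410.5 + 8.5p gives buyer price pb = 1341/19; sellers receive ps = 1341/19 − 23 = 904/19.
New quantity: q = 260 − 1(1341/19) = 3599/19.

Buyers pay 1341/19, sellers receive 904/19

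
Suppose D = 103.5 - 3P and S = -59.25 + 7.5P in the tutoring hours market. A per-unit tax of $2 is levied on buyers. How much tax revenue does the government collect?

Pre-tax equilibrium: P* = 15.5, Q* = 57.
Tax on buyers shifts demand to D = 103.5 − 3(P + 2) = 97.5 - 3P.
97.5 - 3P = -59.25 + 7.5P gives seller price Ps = 209/14; buyers pay Pb = 209/14 + 2 = 237/14.
New quantity: Q = 103.5 − 3(237/14) = 369/7.
Revenue = 2 × 369/7 = 738/7.

Tax revenue = 738/7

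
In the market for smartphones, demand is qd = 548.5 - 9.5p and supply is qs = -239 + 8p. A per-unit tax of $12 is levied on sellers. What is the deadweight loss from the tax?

Deadweight loss = 10944/35

Pre-tax equilibrium: p* = 45, q* = 121.
Tax on sellers shifts supply to qs = -239 + 8(p − 12) = -335 + 8p.
548.5 - 9.5p = -335 + 8p gives buyer price pb = 1767/35; sellers receive ps = 1767/35 − 12 = 1347/35.
New quantity: q = 548.5 − 9.5(1767/35) = 2411/35.
DWL = ½ × 12 × (121 − 2411/35) = 10944/35.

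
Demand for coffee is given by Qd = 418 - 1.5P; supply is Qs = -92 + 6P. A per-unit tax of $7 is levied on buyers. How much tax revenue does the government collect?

Pre-tax equilibrium: P* = 68, Q* = 316.
Tax on buyers shifts demand to Qd = 418 − 1.5(P + 7) = 407.5 - 1.5P.
407.5 - 1.5P = -92 + 6P gives seller price Ps = 66.6; buyers pay Pb = 66.6 + 7 = 73.6.
New quantity: Q = 418 − 1.5(73.6) = 307.6.
Revenue = 7 × 307.6 = 2153.2.

Tax revenue = 2153.2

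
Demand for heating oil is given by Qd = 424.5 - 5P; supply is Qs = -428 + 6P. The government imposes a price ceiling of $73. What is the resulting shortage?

Shortage = 49.5

Equilibrium price would be P* = 77.5, so the ceiling at 73 binds.
At P = 73: Qd = 424.5 − 5(73) = 59.5, Qs = -428 + 6(73) = 10.
Shortage = 59.5 − 10 = 49.5.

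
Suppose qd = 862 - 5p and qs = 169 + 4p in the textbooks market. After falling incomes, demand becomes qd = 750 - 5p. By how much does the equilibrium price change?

Original equilibrium: p* = 77, q* = 477.
New equilibrium: 750 - 5p = 169 + 4p, so 581 = 9p and p' = 581/9; q' = 750 − 5(581/9) = 3845/9.
Change in price: 581/9 − 77 = -112/9.

Δp = -112/9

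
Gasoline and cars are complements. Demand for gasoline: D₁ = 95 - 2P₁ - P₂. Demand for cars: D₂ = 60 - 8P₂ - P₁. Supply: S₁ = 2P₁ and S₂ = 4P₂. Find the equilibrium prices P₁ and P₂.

P₁ = 1080/47, P₂ = 145/47

Market 1: 95 - 2P₁ - P₂ = 2P₁ → 4P₁ + P₂ = 95.
Market 2: 12P₂ + P₁ = 60.
Eliminating P₂: 12×(1) − 1×(2) gives 47P₁ = 1080, so P₁ = 1080/47.
Back-substitute into (2): P₂ = (60 − 1×1080/47) / 12 = 145/47.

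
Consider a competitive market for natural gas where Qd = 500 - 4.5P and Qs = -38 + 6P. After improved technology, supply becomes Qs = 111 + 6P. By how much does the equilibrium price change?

Original equilibrium: P* = 1076/21, Q* = 1886/7.
New equilibrium: 500 - 4.5P = 111 + 6P, so 389 = 10.5P and P' = 778/21; Q' = 500 − 4.5(778/21) = 2333/7.
Change in price: 778/21 − 1076/21 = -298/21.

ΔP = -298/21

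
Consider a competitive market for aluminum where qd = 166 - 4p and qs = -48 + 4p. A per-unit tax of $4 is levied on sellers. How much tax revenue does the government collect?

Tax revenue = 204

Pre-tax equilibrium: p* = 26.75, q* = 59.
Tax on sellers shifts supply to qs = -48 + 4(p − 4) = -64 + 4p.
166 - 4p = -64 + 4p gives buyer price pb = 28.75; sellers receive ps = 28.75 − 4 = 24.75.
New quantity: q = 166 − 4(28.75) = 51.
Revenue = 4 × 51 = 204.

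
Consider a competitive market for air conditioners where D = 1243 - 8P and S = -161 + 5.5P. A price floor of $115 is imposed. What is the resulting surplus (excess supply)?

Equilibrium price would be P* = 104, so the floor at 115 binds.
At P = 115: D = 323, S = 471.5.
Surplus = 471.5 − 323 = 148.5.

Surplus = 148.5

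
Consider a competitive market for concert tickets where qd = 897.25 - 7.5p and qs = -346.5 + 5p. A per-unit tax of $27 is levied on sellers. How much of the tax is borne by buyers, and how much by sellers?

Pre-tax equilibrium: p* = 99.5, q* = 151.
Tax on sellers shifts supply to qs = -346.5 + 5(p − 27) = -481.5 + 5p.
897.25 - 7.5p = -481.5 + 5p gives buyer price pb = 110.3; sellers receive ps = 110.3 − 27 = 83.3.
New quantity: q = 897.25 − 7.5(110.3) = 70.
Buyer burden = 110.3 − 99.5 = 10.8; seller burden = 99.5 − 83.3 = 16.2.

Buyers bear $10.8, sellers bear $16.2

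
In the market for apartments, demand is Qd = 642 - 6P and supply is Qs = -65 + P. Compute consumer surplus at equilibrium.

Equilibrium: 642 - 6P = -65 + P gives P* = 101, Q* = 36.
Demand choke price (Qd = 0): P = 107.
CS = ½(107 − 101)(36) = 108.

Consumer surplus = 108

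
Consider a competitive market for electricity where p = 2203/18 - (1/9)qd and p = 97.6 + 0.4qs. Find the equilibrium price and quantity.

Set the two price expressions equal: 2203/18 - (1/9)q = 97.6 + 0.4q.
2231/90 = (23/45)q, so q* = 48.5.
p* = 2203/18 − (1/9)(48.5) = 117.

p* = 117, q* = 48.5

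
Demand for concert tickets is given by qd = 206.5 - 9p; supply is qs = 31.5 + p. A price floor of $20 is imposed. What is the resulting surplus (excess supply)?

Equilibrium price would be p* = 17.5, so the floor at 20 binds.
At p = 20: qd = 26.5, qs = 51.5.
Surplus = 51.5 − 26.5 = 25.

Surplus = 25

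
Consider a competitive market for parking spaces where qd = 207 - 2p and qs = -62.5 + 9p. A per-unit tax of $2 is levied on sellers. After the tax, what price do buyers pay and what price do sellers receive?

Buyers pay 575/22, sellers receive 531/22

Pre-tax equilibrium: p* = 24.5, q* = 158.
Tax on sellers shifts supply to qs = -62.5 + 9(p − 2) = -80.5 + 9p.
207 - 2p = -80.5 + 9p gives buyer price pb = 575/22; sellers receive ps = 575/22 − 2 = 531/22.
New quantity: q = 207 − 2(575/22) = 1702/11.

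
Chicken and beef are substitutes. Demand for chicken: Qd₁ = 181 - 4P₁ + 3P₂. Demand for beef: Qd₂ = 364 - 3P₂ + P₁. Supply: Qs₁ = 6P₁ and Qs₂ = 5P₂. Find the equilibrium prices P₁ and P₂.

P₁ = 2540/77, P₂ = 3821/77

Market 1: 181 - 4P₁ + 3P₂ = 6P₁ → 10P₁ - 3P₂ = 181.
Market 2: 8P₂ - P₁ = 364.
Eliminating P₂: 8×(1) + 3×(2) gives 77P₁ = 2540, so P₁ = 2540/77.
Back-substitute into (2): P₂ = (364 + 1×2540/77) / 8 = 3821/77.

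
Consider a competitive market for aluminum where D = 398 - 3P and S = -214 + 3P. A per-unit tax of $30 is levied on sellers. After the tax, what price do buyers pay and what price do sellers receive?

Pre-tax equilibrium: P* = 102, Q* = 92.
Tax on sellers shifts supply to S = -214 + 3(P − 30) = -304 + 3P.
398 - 3P = -304 + 3P gives buyer price Pb = 117; sellers receive Ps = 117 − 30 = 87.
New quantity: Q = 398 − 3(117) = 47.

Buyers pay $117, sellers receive $87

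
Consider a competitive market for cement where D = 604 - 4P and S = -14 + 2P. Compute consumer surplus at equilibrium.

Consumer surplus = 4608

Equilibrium: 604 - 4P = -14 + 2P gives P* = 103, Q* = 192.
Demand choke price (D = 0): P = 151.
CS = ½(151 − 103)(192) = 4608.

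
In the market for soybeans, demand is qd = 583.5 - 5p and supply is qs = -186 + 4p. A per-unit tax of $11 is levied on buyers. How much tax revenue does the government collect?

Tax revenue = 13024/9

Pre-tax equilibrium: p* = 85.5, q* = 156.
Tax on buyers shifts demand to qd = 583.5 − 5(p + 11) = 528.5 - 5p.
528.5 - 5p = -186 + 4p gives seller price ps = 1429/18; buyers pay pb = 1429/18 + 11 = 1627/18.
New quantity: q = 583.5 − 5(1627/18) = 1184/9.
Revenue = 11 × 1184/9 = 13024/9.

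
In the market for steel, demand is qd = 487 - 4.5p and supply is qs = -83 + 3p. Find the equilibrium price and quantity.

p* = 76, q* = 145

Set qd = qs: 487 - 4.5p = -83 + 3p.
570 = 7.5p, so p* = 76.
q* = 487 − 4.5(76) = 145.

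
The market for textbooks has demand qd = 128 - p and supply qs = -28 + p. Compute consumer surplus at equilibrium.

Consumer surplus = 1250

Equilibrium: 128 - p = -28 + p gives p* = 78, q* = 50.
Demand choke price (qd = 0): p = 128.
CS = ½(128 − 78)(50) = 1250.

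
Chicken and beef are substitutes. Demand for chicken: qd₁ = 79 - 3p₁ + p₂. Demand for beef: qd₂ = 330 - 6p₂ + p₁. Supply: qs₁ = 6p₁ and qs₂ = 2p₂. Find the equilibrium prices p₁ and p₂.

Market 1: 79 - 3p₁ + p₂ = 6p₁ → 9p₁ - p₂ = 79.
Market 2: 8p₂ - p₁ = 330.
Eliminating p₂: 8×(1) + 1×(2) gives 71p₁ = 962, so p₁ = 962/71.
Back-substitute into (2): p₂ = (330 + 1×962/71) / 8 = 3049/71.

p₁ = 962/71, p₂ = 3049/71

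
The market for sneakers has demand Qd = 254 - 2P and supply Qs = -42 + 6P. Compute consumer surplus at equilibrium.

Consumer surplus = 8100

Equilibrium: 254 - 2P = -42 + 6P gives P* = 37, Q* = 180.
Demand choke price (Qd = 0): P = 127.
CS = ½(127 − 37)(180) = 8100.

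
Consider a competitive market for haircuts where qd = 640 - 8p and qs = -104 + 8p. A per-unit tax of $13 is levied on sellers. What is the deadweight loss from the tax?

Deadweight loss = 338

Pre-tax equilibrium: p* = 46.5, q* = 268.
Tax on sellers shifts supply to qs = -104 + 8(p − 13) = -208 + 8p.
640 - 8p = -208 + 8p gives buyer price pb = 53; sellers receive ps = 53 − 13 = 40.
New quantity: q = 640 − 8(53) = 216.
DWL = ½ × 13 × (268 − 216) = 338.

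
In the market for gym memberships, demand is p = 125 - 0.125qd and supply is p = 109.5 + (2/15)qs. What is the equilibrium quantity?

Set the two price expressions equal: 125 - 0.125q = 109.5 + (2/15)q.
15.5 = (31/120)q, so q* = 60.
p* = 125 − (0.125)(60) = 117.5.

q* = 60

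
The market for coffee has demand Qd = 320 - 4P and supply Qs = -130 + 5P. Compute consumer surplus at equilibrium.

Equilibrium: 320 - 4P = -130 + 5P gives P* = 50, Q* = 120.
Demand choke price (Qd = 0): P = 80.
CS = ½(80 − 50)(120) = 1800.

Consumer surplus = 1800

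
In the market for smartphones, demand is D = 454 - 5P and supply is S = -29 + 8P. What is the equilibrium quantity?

Q* = 3487/13

Set D = S: 454 - 5P = -29 + 8P.
483 = 13P, so P* = 483/13.
Q* = 454 − 5(483/13) = 3487/13.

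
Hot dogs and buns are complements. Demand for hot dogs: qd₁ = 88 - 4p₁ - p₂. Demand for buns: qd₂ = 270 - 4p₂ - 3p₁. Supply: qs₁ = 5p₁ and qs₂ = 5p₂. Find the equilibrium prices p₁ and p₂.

Market 1: 88 - 4p₁ - p₂ = 5p₁ → 9p₁ + p₂ = 88.
Market 2: 9p₂ + 3p₁ = 270.
Eliminating p₂: 9×(1) − 1×(2) gives 78p₁ = 522, so p₁ = 87/13.
Back-substitute into (2): p₂ = (270 − 3×87/13) / 9 = 361/13.

p₁ = 87/13, p₂ = 361/13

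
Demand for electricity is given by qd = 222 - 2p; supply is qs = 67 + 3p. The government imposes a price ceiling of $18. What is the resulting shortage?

Shortage = 65

Equilibrium price would be p* = 31, so the ceiling at 18 binds.
At p = 18: qd = 222 − 2(18) = 186, qs = 67 + 3(18) = 121.
Shortage = 186 − 121 = 65.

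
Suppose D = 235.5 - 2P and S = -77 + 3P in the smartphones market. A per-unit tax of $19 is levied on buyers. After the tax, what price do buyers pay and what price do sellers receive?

Buyers pay $73.9, sellers receive $54.9

Pre-tax equilibrium: P* = 62.5, Q* = 110.5.
Tax on buyers shifts demand to D = 235.5 − 2(P + 19) = 197.5 - 2P.
197.5 - 2P = -77 + 3P gives seller price Ps = 54.9; buyers pay Pb = 54.9 + 19 = 73.9.
New quantity: Q = 235.5 − 2(73.9) = 87.7.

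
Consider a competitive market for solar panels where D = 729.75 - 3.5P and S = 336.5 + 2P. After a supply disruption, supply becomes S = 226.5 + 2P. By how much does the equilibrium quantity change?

Original equilibrium: P* = 71.5, Q* = 479.5.
New equilibrium: 729.75 - 3.5P = 226.5 + 2P, so 503.25 = 5.5P and P' = 91.5; Q' = 729.75 − 3.5(91.5) = 409.5.
Change in quantity: 409.5 − 479.5 = -70.

ΔQ = -70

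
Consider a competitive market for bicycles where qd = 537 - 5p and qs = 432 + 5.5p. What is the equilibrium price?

p* = 10

Set qd = qs: 537 - 5p = 432 + 5.5p.
105 = 10.5p, so p* = 10.
q* = 537 − 5(10) = 487.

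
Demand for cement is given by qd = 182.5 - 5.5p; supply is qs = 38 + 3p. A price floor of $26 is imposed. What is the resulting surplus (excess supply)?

Surplus = 76.5

Equilibrium price would be p* = 17, so the floor at 26 binds.
At p = 26: qd = 39.5, qs = 116.
Surplus = 116 − 39.5 = 76.5.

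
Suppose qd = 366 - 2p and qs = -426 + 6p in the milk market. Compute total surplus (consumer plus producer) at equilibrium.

Equilibrium: 366 - 2p = -426 + 6p gives p* = 99, q* = 168.
Demand choke price: p = 183; supply starts at p = 71.
CS = ½(183 − 99)(168) = 7056; PS = ½(99 − 71)(168) = 2352.

Total surplus = 9408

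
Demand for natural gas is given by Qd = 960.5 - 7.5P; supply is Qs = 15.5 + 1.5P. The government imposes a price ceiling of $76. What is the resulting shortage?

Equilibrium price would be P* = 105, so the ceiling at 76 binds.
At P = 76: Qd = 960.5 − 7.5(76) = 390.5, Qs = 15.5 + 1.5(76) = 129.5.
Shortage = 390.5 − 129.5 = 261.

Shortage = 261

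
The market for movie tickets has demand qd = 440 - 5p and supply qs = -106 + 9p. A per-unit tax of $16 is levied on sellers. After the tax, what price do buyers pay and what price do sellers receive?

Pre-tax equilibrium: p* = 39, q* = 245.
Tax on sellers shifts supply to qs = -106 + 9(p − 16) = -250 + 9p.
440 - 5p = -250 + 9p gives buyer price pb = 345/7; sellers receive ps = 345/7 − 16 = 233/7.
New quantity: q = 440 − 5(345/7) = 1355/7.

Buyers pay 345/7, sellers receive 233/7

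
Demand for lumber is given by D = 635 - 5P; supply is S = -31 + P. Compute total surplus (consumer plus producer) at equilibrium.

Equilibrium: 635 - 5P = -31 + P gives P* = 111, Q* = 80.
Demand choke price: P = 127; supply starts at P = 31.
CS = ½(127 − 111)(80) = 640; PS = ½(111 − 31)(80) = 3200.

Total surplus = 3840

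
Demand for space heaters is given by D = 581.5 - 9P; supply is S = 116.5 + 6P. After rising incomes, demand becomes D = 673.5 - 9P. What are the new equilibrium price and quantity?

Original equilibrium: P* = 31, Q* = 302.5.
New equilibrium: 673.5 - 9P = 116.5 + 6P, so 557 = 15P and P' = 557/15; Q' = 673.5 − 9(557/15) = 339.3.

P' = 557/15, Q' = 339.3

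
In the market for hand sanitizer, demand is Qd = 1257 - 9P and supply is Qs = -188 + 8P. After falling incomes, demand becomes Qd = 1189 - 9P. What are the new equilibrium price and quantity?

P' = 81, Q' = 460

Original equilibrium: P* = 85, Q* = 492.
New equilibrium: 1189 - 9P = -188 + 8P, so 1377 = 17P and P' = 81; Q' = 1189 − 9(81) = 460.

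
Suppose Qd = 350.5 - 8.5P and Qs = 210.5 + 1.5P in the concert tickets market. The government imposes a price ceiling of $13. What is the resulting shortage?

Shortage = 10

Equilibrium price would be P* = 14, so the ceiling at 13 binds.
At P = 13: Qd = 350.5 − 8.5(13) = 240, Qs = 210.5 + 1.5(13) = 230.
Shortage = 240 − 230 = 10.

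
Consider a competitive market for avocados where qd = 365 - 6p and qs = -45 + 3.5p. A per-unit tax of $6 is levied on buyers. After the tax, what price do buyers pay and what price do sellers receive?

Buyers pay 862/19, sellers receive 748/19

Pre-tax equilibrium: p* = 820/19, q* = 2015/19.
Tax on buyers shifts demand to qd = 365 − 6(p + 6) = 329 - 6p.
329 - 6p = -45 + 3.5p gives seller price ps = 748/19; buyers pay pb = 748/19 + 6 = 862/19.
New quantity: q = 365 − 6(862/19) = 1763/19.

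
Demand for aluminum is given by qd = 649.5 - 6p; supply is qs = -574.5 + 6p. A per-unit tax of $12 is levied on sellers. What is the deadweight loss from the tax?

Pre-tax equilibrium: p* = 102, q* = 37.5.
Tax on sellers shifts supply to qs = -574.5 + 6(p − 12) = -646.5 + 6p.
649.5 - 6p = -646.5 + 6p gives buyer price pb = 108; sellers receive ps = 108 − 12 = 96.
New quantity: q = 649.5 − 6(108) = 1.5.
DWL = ½ × 12 × (37.5 − 1.5) = 216.

Deadweight loss = 216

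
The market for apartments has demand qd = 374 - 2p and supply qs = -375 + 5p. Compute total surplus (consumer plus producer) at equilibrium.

Equilibrium: 374 - 2p = -375 + 5p gives p* = 107, q* = 160.
Demand choke price: p = 187; supply starts at p = 75.
CS = ½(187 − 107)(160) = 6400; PS = ½(107 − 75)(160) = 2560.

Total surplus = 8960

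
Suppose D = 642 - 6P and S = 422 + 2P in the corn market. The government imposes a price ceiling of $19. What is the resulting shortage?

Shortage = 68

Equilibrium price would be P* = 27.5, so the ceiling at 19 binds.
At P = 19: D = 642 − 6(19) = 528, S = 422 + 2(19) = 460.
Shortage = 528 − 460 = 68.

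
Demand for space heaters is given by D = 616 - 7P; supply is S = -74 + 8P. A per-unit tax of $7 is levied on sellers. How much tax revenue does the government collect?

Pre-tax equilibrium: P* = 46, Q* = 294.
Tax on sellers shifts supply to S = -74 + 8(P − 7) = -130 + 8P.
616 - 7P = -130 + 8P gives buyer price Pb = 746/15; sellers receive Ps = 746/15 − 7 = 641/15.
New quantity: Q = 616 − 7(746/15) = 4018/15.
Revenue = 7 × 4018/15 = 28126/15.

Tax revenue = 28126/15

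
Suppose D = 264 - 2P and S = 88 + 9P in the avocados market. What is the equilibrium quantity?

Q* = 232

Set D = S: 264 - 2P = 88 + 9P.
176 = 11P, so P* = 16.
Q* = 264 − 2(16) = 232.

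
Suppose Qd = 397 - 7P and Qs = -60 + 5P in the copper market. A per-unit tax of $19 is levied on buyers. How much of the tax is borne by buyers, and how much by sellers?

Buyers bear 95/12, sellers bear 133/12

Pre-tax equilibrium: P* = 457/12, Q* = 1565/12.
Tax on buyers shifts demand to Qd = 397 − 7(P + 19) = 264 - 7P.
264 - 7P = -60 + 5P gives seller price Ps = 27; buyers pay Pb = 27 + 19 = 46.
New quantity: Q = 397 − 7(46) = 75.
Buyer burden = 46 − 457/12 = 95/12; seller burden = 457/12 − 27 = 133/12.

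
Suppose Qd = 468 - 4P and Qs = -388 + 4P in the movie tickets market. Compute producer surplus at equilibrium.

Producer surplus = 200

Equilibrium: 468 - 4P = -388 + 4P gives P* = 107, Q* = 40.
Supply starts at P = 97 (where Qs = 0).
PS = ½(107 − 97)(40) = 200.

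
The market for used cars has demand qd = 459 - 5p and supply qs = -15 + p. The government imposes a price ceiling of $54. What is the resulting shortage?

Equilibrium price would be p* = 79, so the ceiling at 54 binds.
At p = 54: qd = 459 − 5(54) = 189, qs = -15 + 1(54) = 39.
Shortage = 189 − 39 = 150.

Shortage = 150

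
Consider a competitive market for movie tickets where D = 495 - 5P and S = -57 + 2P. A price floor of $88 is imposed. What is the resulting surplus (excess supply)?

Equilibrium price would be P* = 552/7, so the floor at 88 binds.
At P = 88: D = 55, S = 119.
Surplus = 119 − 55 = 64.

Surplus = 64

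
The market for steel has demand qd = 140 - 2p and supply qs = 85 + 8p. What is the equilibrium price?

p* = 5.5

Set qd = qs: 140 - 2p = 85 + 8p.
55 = 10p, so p* = 5.5.
q* = 140 − 2(5.5) = 129.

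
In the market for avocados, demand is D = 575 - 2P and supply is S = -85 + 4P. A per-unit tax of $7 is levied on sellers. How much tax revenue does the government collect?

Pre-tax equilibrium: P* = 110, Q* = 355.
Tax on sellers shifts supply to S = -85 + 4(P − 7) = -113 + 4P.
575 - 2P = -113 + 4P gives buyer price Pb = 344/3; sellers receive Ps = 344/3 − 7 = 323/3.
New quantity: Q = 575 − 2(344/3) = 1037/3.
Revenue = 7 × 1037/3 = 7259/3.

Tax revenue = 7259/3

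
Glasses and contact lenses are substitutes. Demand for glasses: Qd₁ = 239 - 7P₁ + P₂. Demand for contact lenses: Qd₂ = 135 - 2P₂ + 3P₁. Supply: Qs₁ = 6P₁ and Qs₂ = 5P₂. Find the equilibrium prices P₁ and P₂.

P₁ = 226/11, P₂ = 309/11

Market 1: 239 - 7P₁ + P₂ = 6P₁ → 13P₁ - P₂ = 239.
Market 2: 7P₂ - 3P₁ = 135.
Eliminating P₂: 7×(1) + 1×(2) gives 88P₁ = 1808, so P₁ = 226/11.
Back-substitute into (2): P₂ = (135 + 3×226/11) / 7 = 309/11.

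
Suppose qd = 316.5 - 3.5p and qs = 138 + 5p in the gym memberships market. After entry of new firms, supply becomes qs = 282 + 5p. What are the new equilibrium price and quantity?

Original equilibrium: p* = 21, q* = 243.
New equilibrium: 316.5 - 3.5p = 282 + 5p, so 34.5 = 8.5p and p' = 69/17; q' = 316.5 − 3.5(69/17) = 5139/17.

p' = 69/17, q' = 5139/17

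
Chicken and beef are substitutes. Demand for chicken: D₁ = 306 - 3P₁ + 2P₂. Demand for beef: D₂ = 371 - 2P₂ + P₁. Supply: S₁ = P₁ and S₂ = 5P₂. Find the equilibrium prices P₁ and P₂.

Market 1: 306 - 3P₁ + 2P₂ = P₁ → 4P₁ - 2P₂ = 306.
Market 2: 7P₂ - P₁ = 371.
Eliminating P₂: 7×(1) + 2×(2) gives 26P₁ = 2884, so P₁ = 1442/13.
Back-substitute into (2): P₂ = (371 + 1×1442/13) / 7 = 895/13.

P₁ = 1442/13, P₂ = 895/13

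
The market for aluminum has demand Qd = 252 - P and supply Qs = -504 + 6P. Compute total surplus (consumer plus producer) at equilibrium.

Total surplus = 12096

Equilibrium: 252 - P = -504 + 6P gives P* = 108, Q* = 144.
Demand choke price: P = 252; supply starts at P = 84.
CS = ½(252 − 108)(144) = 10368; PS = ½(108 − 84)(144) = 1728.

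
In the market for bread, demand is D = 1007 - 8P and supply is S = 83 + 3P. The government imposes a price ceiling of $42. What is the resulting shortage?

Equilibrium price would be P* = 84, so the ceiling at 42 binds.
At P = 42: D = 1007 − 8(42) = 671, S = 83 + 3(42) = 209.
Shortage = 671 − 209 = 462.

Shortage = 462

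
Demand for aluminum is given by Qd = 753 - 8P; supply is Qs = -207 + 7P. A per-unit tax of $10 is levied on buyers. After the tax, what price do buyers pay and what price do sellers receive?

Buyers pay 206/3, sellers receive 176/3

Pre-tax equilibrium: P* = 64, Q* = 241.
Tax on buyers shifts demand to Qd = 753 − 8(P + 10) = 673 - 8P.
673 - 8P = -207 + 7P gives seller price Ps = 176/3; buyers pay Pb = 176/3 + 10 = 206/3.
New quantity: Q = 753 − 8(206/3) = 611/3.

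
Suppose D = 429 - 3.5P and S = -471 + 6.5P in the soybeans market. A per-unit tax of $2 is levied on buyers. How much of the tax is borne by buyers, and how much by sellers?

Buyers bear $1.3, sellers bear $0.7

Pre-tax equilibrium: P* = 90, Q* = 114.
Tax on buyers shifts demand to D = 429 − 3.5(P + 2) = 422 - 3.5P.
422 - 3.5P = -471 + 6.5P gives seller price Ps = 89.3; buyers pay Pb = 89.3 + 2 = 91.3.
New quantity: Q = 429 − 3.5(91.3) = 109.45.
Buyer burden = 91.3 − 90 = 1.3; seller burden = 90 − 89.3 = 0.7.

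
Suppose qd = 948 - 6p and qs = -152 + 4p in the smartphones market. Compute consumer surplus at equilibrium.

Consumer surplus = 6912

Equilibrium: 948 - 6p = -152 + 4p gives p* = 110, q* = 288.
Demand choke price (qd = 0): p = 158.
CS = ½(158 − 110)(288) = 6912.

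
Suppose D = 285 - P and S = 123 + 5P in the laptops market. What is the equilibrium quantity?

Q* = 258

Set D = S: 285 - P = 123 + 5P.
162 = 6P, so P* = 27.
Q* = 285 − 1(27) = 258.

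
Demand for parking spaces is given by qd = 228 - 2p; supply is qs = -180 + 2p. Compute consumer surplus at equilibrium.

Consumer surplus = 144

Equilibrium: 228 - 2p = -180 + 2p gives p* = 102, q* = 24.
Demand choke price (qd = 0): p = 114.
CS = ½(114 − 102)(24) = 144.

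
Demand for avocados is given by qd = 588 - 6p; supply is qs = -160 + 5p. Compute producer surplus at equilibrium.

Producer surplus = 3240

Equilibrium: 588 - 6p = -160 + 5p gives p* = 68, q* = 180.
Supply starts at p = 32 (where qs = 0).
PS = ½(68 − 32)(180) = 3240.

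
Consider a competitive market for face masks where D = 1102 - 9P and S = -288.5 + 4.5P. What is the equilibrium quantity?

Set D = S: 1102 - 9P = -288.5 + 4.5P.
1390.5 = 13.5P, so P* = 103.
Q* = 1102 − 9(103) = 175.

Q* = 175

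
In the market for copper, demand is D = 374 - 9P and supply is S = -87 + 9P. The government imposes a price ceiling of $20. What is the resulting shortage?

Equilibrium price would be P* = 461/18, so the ceiling at 20 binds.
At P = 20: D = 374 − 9(20) = 194, S = -87 + 9(20) = 93.
Shortage = 194 − 93 = 101.

Shortage = 101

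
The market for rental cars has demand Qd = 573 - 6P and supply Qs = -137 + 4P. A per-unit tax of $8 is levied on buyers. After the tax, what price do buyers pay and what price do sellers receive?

Pre-tax equilibrium: P* = 71, Q* = 147.
Tax on buyers shifts demand to Qd = 573 − 6(P + 8) = 525 - 6P.
525 - 6P = -137 + 4P gives seller price Ps = 66.2; buyers pay Pb = 66.2 + 8 = 74.2.
New quantity: Q = 573 − 6(74.2) = 127.8.

Buyers pay $74.2, sellers receive $66.2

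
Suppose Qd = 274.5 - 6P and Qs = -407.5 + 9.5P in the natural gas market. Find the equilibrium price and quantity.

Set Qd = Qs: 274.5 - 6P = -407.5 + 9.5P.
682 = 15.5P, so P* = 44.
Q* = 274.5 − 6(44) = 10.5.

P* = 44, Q* = 10.5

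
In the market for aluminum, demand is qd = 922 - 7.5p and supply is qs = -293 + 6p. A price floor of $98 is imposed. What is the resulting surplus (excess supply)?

Surplus = 108

Equilibrium price would be p* = 90, so the floor at 98 binds.
At p = 98: qd = 187, qs = 295.
Surplus = 295 − 187 = 108.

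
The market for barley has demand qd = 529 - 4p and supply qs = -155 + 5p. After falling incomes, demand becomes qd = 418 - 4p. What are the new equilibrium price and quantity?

Original equilibrium: p* = 76, q* = 225.
New equilibrium: 418 - 4p = -155 + 5p, so 573 = 9p and p' = 191/3; q' = 418 − 4(191/3) = 490/3.

p' = 191/3, q' = 490/3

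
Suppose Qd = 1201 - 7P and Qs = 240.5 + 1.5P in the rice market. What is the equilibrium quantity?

Q* = 410

Set Qd = Qs: 1201 - 7P = 240.5 + 1.5P.
960.5 = 8.5P, so P* = 113.
Q* = 1201 − 7(113) = 410.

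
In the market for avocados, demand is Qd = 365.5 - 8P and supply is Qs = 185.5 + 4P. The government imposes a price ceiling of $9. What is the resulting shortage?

Shortage = 72

Equilibrium price would be P* = 15, so the ceiling at 9 binds.
At P = 9: Qd = 365.5 − 8(9) = 293.5, Qs = 185.5 + 4(9) = 221.5.
Shortage = 293.5 − 221.5 = 72.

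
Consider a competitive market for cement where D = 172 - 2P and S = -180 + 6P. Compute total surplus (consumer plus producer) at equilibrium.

Total surplus = 2352

Equilibrium: 172 - 2P = -180 + 6P gives P* = 44, Q* = 84.
Demand choke price: P = 86; supply starts at P = 30.
CS = ½(86 − 44)(84) = 1764; PS = ½(44 − 30)(84) = 588.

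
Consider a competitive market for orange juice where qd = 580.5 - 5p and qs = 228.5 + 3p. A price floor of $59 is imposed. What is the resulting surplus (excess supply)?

Equilibrium price would be p* = 44, so the floor at 59 binds.
At p = 59: qd = 285.5, qs = 405.5.
Surplus = 405.5 − 285.5 = 120.

Surplus = 120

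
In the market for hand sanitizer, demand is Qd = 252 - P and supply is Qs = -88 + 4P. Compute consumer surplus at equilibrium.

Consumer surplus = 16928

Equilibrium: 252 - P = -88 + 4P gives P* = 68, Q* = 184.
Demand choke price (Qd = 0): P = 252.
CS = ½(252 − 68)(184) = 16928.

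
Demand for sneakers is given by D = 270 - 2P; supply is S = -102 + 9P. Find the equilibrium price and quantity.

Set D = S: 270 - 2P = -102 + 9P.
372 = 11P, so P* = 372/11.
Q* = 270 − 2(372/11) = 2226/11.

P* = 372/11, Q* = 2226/11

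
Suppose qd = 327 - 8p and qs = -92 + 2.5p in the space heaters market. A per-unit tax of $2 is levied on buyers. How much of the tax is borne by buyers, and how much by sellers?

Pre-tax equilibrium: p* = 838/21, q* = 163/21.
Tax on buyers shifts demand to qd = 327 − 8(p + 2) = 311 - 8p.
311 - 8p = -92 + 2.5p gives seller price ps = 806/21; buyers pay pb = 806/21 + 2 = 848/21.
New quantity: q = 327 − 8(848/21) = 83/21.
Buyer burden = 848/21 − 838/21 = 10/21; seller burden = 838/21 − 806/21 = 32/21.

Buyers bear 10/21, sellers bear 32/21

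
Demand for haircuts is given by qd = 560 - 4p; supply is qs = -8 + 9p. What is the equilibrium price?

p* = 568/13

Set qd = qs: 560 - 4p = -8 + 9p.
568 = 13p, so p* = 568/13.
q* = 560 − 4(568/13) = 5008/13.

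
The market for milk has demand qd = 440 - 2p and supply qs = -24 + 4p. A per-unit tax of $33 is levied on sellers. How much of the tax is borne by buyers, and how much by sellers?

Buyers bear $22, sellers bear $11

Pre-tax equilibrium: p* = 232/3, q* = 856/3.
Tax on sellers shifts supply to qs = -24 + 4(p − 33) = -156 + 4p.
440 - 2p = -156 + 4p gives buyer price pb = 298/3; sellers receive ps = 298/3 − 33 = 199/3.
New quantity: q = 440 − 2(298/3) = 724/3.
Buyer burden = 298/3 − 232/3 = 22; seller burden = 232/3 − 199/3 = 11.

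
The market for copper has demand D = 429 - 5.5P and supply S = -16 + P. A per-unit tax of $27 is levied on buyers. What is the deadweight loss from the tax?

Deadweight loss = 8019/26

Pre-tax equilibrium: P* = 890/13, Q* = 682/13.
Tax on buyers shifts demand to D = 429 − 5.5(P + 27) = 280.5 - 5.5P.
280.5 - 5.5P = -16 + P gives seller price Ps = 593/13; buyers pay Pb = 593/13 + 27 = 944/13.
New quantity: Q = 429 − 5.5(944/13) = 385/13.
DWL = ½ × 27 × (682/13 − 385/13) = 8019/26.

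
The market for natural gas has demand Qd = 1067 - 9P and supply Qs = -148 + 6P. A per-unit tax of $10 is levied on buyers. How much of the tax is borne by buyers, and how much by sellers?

Pre-tax equilibrium: P* = 81, Q* = 338.
Tax on buyers shifts demand to Qd = 1067 − 9(P + 10) = 977 - 9P.
977 - 9P = -148 + 6P gives seller price Ps = 75; buyers pay Pb = 75 + 10 = 85.
New quantity: Q = 1067 − 9(85) = 302.
Buyer burden = 85 − 81 = 4; seller burden = 81 − 75 = 6.

Buyers bear $4, sellers bear $6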